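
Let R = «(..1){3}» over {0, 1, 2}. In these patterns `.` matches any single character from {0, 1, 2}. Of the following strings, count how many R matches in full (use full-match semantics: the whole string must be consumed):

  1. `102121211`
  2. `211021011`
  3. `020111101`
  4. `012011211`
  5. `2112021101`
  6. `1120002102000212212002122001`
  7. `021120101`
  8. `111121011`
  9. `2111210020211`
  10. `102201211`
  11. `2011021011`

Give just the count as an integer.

1 → no match
2 → match
3 → no match
4 → no match
5 → no match
6 → no match
7 → no match
8 → match
9 → no match
10 → no match
11 → no match
Total matched: 2

2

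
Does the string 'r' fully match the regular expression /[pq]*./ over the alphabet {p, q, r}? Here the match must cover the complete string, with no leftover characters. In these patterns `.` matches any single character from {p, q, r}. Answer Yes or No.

Yes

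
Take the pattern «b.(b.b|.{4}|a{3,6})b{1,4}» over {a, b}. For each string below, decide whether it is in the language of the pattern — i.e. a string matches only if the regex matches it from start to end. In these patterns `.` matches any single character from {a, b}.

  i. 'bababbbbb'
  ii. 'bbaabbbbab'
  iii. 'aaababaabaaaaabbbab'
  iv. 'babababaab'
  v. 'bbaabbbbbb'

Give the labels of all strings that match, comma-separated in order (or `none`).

i, v

i. 'bababbbbb' → match
ii. 'bbaabbbbab' → no match
iii → no match — must start with 'b'
iv. 'babababaab' → no match
v. 'bbaabbbbbb' → match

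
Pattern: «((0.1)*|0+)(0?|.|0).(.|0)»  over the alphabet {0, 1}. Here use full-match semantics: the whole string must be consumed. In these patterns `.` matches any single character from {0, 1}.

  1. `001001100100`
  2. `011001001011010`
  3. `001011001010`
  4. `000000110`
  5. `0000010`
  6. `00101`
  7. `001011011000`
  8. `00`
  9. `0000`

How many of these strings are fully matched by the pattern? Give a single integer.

8

1 → no match
2 → match
3 → match
4 → match
5 → match
6 → match
7 → match
8 → match
9 → match
Total matched: 8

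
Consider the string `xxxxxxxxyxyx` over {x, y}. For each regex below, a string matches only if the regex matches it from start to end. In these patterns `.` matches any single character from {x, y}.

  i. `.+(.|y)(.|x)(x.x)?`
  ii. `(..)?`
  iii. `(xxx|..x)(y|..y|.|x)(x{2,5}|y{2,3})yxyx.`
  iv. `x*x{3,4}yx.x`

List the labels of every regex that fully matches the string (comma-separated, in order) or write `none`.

i → match
ii → no match
iii → no match
iv → match

i, iv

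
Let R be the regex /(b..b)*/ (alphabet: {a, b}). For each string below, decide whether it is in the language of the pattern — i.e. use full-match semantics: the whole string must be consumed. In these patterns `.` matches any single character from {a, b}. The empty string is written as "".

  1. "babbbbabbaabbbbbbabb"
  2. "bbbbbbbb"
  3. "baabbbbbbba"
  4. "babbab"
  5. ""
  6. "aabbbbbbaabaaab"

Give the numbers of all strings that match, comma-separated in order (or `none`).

1 → match
2 → match
3 → no match
4 → no match
5 → match
6 → no match

1, 2, 5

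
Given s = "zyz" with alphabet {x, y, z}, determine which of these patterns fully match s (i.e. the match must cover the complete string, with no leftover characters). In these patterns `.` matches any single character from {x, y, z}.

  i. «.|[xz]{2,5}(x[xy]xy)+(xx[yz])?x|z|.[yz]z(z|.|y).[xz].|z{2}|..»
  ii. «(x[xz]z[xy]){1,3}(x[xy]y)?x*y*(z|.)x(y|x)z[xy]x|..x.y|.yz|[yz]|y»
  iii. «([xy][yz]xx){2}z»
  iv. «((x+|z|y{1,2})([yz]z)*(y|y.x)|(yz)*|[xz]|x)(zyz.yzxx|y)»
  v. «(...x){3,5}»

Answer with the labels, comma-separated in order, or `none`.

i → no match
ii → match
iii → no match — must end with "xxz"
iv → no match
v → no match — must end with "x"

ii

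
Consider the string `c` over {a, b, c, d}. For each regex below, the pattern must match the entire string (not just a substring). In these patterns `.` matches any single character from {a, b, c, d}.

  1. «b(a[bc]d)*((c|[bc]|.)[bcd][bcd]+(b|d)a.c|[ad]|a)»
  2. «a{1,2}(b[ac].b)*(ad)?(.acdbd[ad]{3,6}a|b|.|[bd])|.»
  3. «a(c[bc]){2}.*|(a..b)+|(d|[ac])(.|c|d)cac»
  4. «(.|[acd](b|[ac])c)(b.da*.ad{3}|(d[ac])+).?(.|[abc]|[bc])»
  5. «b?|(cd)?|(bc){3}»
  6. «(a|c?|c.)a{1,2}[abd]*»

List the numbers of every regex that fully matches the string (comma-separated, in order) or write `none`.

2

1 → no match — must start with `b`
2 → match
3 → no match
4 → no match
5 → no match
6 → no match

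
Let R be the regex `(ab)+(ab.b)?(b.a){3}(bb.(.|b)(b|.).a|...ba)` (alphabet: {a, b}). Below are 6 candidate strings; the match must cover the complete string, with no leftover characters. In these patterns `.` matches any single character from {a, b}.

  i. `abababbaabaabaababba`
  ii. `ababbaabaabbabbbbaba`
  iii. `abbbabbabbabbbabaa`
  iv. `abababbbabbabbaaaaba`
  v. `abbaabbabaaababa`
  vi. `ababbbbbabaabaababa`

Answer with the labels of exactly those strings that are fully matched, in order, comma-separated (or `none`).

i, ii, iii, iv, v

i → match
ii → match
iii → match
iv → match
v → match
vi → no match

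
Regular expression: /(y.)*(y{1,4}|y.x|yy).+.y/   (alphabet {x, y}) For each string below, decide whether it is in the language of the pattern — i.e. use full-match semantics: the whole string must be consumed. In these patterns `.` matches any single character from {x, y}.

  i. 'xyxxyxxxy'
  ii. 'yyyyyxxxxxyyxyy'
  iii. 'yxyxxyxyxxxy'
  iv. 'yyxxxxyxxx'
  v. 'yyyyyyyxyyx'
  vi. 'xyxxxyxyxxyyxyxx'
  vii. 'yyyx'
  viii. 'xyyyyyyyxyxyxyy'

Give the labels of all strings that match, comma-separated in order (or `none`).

ii, iii

i → no match
ii → match
iii → match
iv → no match — must end with 'y'
v → no match — must end with 'y'
vi → no match — must end with 'y'
vii → no match — must end with 'y'
viii → no match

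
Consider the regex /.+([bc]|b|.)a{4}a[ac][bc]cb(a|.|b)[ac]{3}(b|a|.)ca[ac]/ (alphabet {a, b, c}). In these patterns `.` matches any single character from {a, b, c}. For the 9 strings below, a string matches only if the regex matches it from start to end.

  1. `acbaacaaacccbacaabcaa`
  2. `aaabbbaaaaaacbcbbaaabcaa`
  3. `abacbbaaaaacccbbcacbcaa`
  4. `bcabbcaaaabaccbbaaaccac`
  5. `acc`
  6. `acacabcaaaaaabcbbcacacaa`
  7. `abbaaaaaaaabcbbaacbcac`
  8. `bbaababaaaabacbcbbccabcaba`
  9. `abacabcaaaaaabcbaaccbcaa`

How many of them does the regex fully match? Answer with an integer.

1 → no match
2 → match
3 → match
4 → no match
5. `acc` → no match
6 → match
7 → match
8 → no match
9 → match
Total matched: 5

5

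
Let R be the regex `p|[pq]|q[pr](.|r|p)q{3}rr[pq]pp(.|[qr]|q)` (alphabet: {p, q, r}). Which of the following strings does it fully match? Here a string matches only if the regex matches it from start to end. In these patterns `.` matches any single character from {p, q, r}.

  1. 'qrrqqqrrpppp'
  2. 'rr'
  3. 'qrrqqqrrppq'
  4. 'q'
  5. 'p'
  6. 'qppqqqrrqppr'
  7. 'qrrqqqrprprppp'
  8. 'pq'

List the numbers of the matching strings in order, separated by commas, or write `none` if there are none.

1, 4, 5, 6

1 → match
2 → no match
3 → no match
4 → match
5 → match
6 → match
7 → no match
8 → no match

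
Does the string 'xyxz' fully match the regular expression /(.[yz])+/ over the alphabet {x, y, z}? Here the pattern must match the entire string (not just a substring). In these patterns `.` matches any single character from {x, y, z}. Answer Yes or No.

Yes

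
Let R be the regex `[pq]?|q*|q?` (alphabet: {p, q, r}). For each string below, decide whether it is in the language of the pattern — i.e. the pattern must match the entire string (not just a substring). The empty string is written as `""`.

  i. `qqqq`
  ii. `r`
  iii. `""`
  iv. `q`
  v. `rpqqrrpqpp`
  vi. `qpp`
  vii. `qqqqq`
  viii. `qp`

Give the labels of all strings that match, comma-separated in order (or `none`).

i. `qqqq` → match
ii. `r` → no match
iii. `""` → match
iv. `q` → match
v. `rpqqrrpqpp` → no match
vi. `qpp` → no match
vii. `qqqqq` → match
viii. `qp` → no match

i, iii, iv, vii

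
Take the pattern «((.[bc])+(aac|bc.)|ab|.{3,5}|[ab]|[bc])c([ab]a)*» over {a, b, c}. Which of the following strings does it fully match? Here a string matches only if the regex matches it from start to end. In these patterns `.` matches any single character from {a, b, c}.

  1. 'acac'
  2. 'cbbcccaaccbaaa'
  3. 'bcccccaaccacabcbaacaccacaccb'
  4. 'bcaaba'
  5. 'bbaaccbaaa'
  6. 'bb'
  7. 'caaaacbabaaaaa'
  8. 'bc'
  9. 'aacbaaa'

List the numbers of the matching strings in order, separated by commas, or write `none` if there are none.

1, 2, 4, 5, 7, 8

1 → match
2 → match
3 → no match
4 → match
5 → match
6 → no match
7 → match
8 → match
9 → no match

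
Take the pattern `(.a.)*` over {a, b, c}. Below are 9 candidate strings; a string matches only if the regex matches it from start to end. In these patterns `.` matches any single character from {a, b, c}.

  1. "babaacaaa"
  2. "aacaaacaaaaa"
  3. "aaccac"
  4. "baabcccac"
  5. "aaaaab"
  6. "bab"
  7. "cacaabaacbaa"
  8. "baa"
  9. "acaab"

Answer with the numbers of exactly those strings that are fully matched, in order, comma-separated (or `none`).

1. "babaacaaa" → match
2. "aacaaacaaaaa" → match
3. "aaccac" → match
4. "baabcccac" → no match
5. "aaaaab" → match
6. "bab" → match
7. "cacaabaacbaa" → match
8. "baa" → match
9. "acaab" → no match

1, 2, 3, 5, 6, 7, 8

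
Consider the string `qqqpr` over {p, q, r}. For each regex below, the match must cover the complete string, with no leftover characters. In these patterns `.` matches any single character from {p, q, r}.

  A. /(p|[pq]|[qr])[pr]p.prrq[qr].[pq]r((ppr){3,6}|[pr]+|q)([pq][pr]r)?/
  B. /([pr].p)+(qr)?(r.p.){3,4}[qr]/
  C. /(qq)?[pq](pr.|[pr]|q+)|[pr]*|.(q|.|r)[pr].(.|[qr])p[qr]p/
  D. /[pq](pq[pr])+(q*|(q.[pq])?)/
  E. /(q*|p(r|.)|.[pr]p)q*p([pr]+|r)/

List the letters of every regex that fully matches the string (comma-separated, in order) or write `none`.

E

A → no match
B → no match
C → no match
D → no match
E → match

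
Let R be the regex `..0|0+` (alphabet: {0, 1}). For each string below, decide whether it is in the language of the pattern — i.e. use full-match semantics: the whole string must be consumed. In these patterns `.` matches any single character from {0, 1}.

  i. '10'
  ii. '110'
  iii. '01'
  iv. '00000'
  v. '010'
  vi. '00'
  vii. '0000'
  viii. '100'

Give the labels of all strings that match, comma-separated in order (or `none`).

ii, iv, v, vi, vii, viii

i → no match
ii → match
iii → no match — must end with '0'
iv → match
v → match
vi → match
vii → match
viii → match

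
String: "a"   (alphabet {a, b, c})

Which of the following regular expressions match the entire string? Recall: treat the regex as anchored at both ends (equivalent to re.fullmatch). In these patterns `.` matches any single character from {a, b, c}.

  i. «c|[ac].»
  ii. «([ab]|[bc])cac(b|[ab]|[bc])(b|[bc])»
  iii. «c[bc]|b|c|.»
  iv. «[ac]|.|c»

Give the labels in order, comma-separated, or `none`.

iii, iv

i → no match
ii → no match
iii → match
iv → match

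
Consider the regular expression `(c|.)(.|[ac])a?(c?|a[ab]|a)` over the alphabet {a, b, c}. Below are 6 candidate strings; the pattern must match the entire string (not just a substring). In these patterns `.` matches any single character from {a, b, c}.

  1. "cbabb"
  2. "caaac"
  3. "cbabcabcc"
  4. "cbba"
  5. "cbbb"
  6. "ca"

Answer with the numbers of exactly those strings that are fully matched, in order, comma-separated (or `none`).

6

1 → no match
2 → no match
3 → no match
4 → no match
5 → no match
6 → match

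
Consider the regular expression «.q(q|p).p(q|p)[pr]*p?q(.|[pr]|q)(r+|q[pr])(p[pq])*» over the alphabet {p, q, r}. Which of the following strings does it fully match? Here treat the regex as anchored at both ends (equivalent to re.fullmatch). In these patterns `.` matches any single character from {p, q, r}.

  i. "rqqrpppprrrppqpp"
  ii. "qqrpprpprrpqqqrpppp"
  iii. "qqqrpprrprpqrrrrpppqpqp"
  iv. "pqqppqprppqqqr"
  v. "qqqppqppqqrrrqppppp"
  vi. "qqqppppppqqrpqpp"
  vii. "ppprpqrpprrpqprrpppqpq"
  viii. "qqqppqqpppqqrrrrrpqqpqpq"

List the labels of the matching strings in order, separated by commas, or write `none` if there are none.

i → no match
ii → no match
iii → no match
iv → match
v → no match
vi → match
vii → no match
viii → no match

iv, vi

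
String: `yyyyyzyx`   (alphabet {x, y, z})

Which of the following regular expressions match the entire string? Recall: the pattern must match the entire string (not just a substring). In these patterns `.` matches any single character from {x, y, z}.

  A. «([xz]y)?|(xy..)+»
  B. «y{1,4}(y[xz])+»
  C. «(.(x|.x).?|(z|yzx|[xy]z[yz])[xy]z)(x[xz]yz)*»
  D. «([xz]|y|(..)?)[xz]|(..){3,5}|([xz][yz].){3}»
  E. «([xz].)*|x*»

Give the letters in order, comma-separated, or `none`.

B, D

A → no match
B → match
C → no match
D → match
E → no match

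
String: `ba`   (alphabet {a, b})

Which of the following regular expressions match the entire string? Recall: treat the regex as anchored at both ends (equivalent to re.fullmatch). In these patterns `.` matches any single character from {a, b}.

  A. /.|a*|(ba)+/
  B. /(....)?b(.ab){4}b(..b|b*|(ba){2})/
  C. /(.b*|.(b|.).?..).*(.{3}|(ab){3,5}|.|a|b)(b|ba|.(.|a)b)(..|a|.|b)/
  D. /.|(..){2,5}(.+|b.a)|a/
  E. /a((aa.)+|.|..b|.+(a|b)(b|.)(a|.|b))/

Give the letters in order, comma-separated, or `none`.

A → match
B → no match
C → no match
D → no match
E → no match — must start with `a`

A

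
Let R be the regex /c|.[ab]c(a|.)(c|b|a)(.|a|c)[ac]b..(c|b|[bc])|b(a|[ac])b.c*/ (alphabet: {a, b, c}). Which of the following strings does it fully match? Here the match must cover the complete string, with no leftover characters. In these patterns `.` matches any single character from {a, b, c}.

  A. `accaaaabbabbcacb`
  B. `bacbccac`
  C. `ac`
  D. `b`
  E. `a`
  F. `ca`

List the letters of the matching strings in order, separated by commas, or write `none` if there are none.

A → no match
B → no match
C → no match
D → no match
E → no match
F → no match

none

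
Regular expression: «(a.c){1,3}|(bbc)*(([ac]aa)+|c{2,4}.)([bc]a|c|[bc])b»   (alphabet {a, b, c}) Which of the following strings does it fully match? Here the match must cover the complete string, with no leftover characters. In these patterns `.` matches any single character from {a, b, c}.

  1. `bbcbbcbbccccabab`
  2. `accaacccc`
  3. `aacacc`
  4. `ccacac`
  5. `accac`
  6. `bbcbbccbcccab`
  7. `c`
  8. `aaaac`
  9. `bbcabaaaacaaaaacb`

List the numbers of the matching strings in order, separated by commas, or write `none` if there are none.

1, 3

1 → match
2. `accaacccc` → no match
3. `aacacc` → match
4. `ccacac` → no match
5. `accac` → no match
6 → no match
7. `c` → no match
8. `aaaac` → no match
9 → no match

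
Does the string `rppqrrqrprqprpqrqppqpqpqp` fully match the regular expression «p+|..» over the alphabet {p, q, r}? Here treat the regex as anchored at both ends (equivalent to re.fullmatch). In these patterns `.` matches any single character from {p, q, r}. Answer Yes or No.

No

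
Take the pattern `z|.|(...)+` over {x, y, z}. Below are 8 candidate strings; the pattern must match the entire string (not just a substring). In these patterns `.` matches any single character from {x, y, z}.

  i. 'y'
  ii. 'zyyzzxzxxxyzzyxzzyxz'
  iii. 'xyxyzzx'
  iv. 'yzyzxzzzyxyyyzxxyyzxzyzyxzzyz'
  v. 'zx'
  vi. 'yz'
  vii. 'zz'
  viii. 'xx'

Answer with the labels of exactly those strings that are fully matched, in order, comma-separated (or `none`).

i. 'y' → match
ii → no match
iii. 'xyxyzzx' → no match
iv → no match
v. 'zx' → no match
vi. 'yz' → no match
vii. 'zz' → no match
viii. 'xx' → no match

i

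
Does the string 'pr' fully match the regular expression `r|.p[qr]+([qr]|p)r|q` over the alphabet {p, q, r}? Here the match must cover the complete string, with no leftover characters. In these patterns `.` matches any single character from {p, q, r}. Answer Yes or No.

No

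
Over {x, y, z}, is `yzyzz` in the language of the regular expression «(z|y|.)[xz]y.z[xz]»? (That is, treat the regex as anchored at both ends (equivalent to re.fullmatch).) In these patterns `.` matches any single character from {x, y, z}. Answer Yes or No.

No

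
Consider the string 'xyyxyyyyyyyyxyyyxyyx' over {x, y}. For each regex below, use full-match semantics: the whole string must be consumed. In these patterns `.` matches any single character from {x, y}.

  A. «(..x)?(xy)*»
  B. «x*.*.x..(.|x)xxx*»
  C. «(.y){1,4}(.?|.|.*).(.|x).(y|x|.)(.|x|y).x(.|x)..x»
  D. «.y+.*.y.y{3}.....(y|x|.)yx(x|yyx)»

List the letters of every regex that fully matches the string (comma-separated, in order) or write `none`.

A → no match
B → no match
C → no match
D → match

D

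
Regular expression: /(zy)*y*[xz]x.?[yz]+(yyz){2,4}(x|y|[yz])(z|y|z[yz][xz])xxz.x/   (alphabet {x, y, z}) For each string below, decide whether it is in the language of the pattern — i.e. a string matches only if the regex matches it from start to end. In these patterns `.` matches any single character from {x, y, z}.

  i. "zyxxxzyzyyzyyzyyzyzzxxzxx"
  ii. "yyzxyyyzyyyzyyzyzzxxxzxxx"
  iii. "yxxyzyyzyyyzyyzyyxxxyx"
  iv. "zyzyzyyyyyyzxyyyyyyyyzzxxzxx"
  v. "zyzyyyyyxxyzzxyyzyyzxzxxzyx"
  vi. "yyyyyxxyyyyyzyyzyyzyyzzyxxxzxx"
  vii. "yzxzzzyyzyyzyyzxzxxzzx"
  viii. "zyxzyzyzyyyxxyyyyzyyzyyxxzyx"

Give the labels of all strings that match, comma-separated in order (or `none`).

i → no match
ii → no match
iii → no match
iv → no match
v → no match
vi → no match
vii → match
viii → no match

vii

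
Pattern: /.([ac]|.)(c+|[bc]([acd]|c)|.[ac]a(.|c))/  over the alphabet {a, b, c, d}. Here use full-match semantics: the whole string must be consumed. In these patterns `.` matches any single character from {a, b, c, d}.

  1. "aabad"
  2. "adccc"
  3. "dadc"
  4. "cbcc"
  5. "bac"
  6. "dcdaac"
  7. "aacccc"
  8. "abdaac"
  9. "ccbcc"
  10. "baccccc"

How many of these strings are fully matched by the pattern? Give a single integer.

1 → no match
2 → match
3 → no match
4 → match
5 → match
6 → match
7 → match
8 → match
9 → no match
10 → match
Total matched: 7

7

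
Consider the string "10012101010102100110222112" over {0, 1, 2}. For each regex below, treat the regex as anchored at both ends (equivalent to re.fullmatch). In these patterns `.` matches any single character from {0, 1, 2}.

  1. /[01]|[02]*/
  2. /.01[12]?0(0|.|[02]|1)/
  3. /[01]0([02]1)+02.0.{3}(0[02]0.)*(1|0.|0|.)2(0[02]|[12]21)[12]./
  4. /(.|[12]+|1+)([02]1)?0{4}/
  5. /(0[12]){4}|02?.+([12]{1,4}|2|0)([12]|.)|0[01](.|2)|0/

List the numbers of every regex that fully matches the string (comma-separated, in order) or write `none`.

1 → no match
2 → no match
3 → match
4 → no match — must end with "0"
5 → no match — must start with "0"

3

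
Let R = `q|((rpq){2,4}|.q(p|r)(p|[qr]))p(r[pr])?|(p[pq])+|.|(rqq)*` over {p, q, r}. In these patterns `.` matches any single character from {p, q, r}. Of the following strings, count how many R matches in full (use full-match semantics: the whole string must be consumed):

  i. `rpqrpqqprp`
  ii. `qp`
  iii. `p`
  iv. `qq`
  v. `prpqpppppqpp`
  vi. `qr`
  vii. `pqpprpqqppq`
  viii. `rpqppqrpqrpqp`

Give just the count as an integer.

1

i → no match
ii → no match
iii → match
iv → no match
v → no match
vi → no match
vii → no match
viii → no match
Total matched: 1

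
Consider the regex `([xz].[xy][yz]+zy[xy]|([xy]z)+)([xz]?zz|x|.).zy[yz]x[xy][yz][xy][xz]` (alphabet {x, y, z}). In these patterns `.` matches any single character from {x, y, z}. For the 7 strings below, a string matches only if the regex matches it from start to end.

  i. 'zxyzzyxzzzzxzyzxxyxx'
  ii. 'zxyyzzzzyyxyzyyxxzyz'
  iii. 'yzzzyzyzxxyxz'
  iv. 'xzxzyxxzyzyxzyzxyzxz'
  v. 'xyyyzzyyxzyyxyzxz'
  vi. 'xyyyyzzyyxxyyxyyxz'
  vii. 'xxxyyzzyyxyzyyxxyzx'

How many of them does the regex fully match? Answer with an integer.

i → no match
ii → match
iii → match
iv → no match
v → no match
vi → no match
vii → no match
Total matched: 2

2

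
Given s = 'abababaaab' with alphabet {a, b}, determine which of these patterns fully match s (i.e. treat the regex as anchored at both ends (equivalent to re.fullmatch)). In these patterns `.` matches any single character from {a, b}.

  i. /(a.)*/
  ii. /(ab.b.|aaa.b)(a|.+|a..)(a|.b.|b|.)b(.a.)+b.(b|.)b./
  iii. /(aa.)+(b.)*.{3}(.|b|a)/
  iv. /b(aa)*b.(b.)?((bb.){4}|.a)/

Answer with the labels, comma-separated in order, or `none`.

i → match
ii → no match
iii → no match — must start with 'aa'
iv → no match — must start with 'b'

i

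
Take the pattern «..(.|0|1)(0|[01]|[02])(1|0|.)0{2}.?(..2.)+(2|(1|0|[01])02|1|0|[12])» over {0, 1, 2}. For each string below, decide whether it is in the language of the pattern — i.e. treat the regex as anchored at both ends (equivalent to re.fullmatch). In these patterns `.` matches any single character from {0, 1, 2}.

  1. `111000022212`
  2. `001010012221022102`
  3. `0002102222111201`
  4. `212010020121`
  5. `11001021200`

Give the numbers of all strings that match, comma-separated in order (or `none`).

1, 2

1 → match
2 → match
3 → no match
4 → no match
5 → no match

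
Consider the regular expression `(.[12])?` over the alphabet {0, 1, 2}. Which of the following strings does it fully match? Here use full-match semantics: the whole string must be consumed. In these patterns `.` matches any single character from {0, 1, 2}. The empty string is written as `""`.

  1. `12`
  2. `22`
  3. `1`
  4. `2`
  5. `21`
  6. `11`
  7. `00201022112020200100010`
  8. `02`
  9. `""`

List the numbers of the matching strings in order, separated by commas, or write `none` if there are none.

1, 2, 5, 6, 8, 9

1 → match
2 → match
3 → no match
4 → no match
5 → match
6 → match
7 → no match
8 → match
9 → match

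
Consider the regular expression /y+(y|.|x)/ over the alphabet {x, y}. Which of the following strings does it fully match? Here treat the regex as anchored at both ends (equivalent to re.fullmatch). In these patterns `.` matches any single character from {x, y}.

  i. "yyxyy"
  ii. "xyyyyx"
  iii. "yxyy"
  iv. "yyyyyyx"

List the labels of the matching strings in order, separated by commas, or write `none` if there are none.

iv

i → no match
ii → no match — must start with "y"
iii → no match
iv → match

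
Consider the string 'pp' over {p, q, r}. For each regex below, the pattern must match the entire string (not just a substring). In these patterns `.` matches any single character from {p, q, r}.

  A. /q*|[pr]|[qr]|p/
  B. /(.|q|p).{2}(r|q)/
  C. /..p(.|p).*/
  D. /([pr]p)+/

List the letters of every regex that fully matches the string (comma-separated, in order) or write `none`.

D

A → no match
B → no match
C → no match
D → match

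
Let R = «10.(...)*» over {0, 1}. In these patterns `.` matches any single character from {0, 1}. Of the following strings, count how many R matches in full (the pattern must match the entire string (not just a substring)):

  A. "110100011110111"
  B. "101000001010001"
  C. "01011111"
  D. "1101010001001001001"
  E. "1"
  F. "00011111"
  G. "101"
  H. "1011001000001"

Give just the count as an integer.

2

A → no match — must start with "10"
B → match
C → no match — must start with "10"
D → no match — must start with "10"
E → no match — must start with "10"
F → no match — must start with "10"
G → match
H → no match
Total matched: 2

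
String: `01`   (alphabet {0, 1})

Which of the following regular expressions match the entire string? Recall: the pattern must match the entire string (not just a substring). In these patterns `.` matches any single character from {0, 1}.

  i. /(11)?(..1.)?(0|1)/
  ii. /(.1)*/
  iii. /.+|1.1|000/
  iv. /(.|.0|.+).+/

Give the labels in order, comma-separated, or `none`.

i → no match
ii → match
iii → match
iv → match

ii, iii, iv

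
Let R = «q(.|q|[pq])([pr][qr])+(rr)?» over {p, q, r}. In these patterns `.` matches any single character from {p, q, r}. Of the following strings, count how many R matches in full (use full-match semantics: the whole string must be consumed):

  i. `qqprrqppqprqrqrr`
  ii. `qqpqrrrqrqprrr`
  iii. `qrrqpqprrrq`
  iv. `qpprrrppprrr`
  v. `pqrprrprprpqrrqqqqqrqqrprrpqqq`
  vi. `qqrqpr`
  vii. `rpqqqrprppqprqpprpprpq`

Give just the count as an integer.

i → no match
ii → match
iii → no match
iv → no match
v → no match — must start with `q`
vi → match
vii → no match — must start with `q`
Total matched: 2

2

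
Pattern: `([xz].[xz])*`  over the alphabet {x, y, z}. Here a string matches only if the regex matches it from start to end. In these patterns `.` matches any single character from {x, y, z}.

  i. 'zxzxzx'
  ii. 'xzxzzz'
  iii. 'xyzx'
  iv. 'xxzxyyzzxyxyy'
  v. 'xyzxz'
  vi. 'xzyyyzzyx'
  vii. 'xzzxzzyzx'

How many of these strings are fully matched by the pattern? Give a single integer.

i → match
ii → match
iii → no match
iv → no match
v → no match
vi → no match
vii → no match
Total matched: 2

2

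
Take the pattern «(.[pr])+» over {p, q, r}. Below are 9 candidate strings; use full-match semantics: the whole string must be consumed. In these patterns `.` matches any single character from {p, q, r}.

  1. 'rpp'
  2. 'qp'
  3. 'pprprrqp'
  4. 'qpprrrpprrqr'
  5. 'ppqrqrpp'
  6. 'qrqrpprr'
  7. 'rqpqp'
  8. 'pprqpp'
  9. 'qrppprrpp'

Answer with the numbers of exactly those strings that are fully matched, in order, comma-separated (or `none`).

1 → no match
2 → match
3 → match
4 → match
5 → match
6 → match
7 → no match
8 → no match
9 → no match

2, 3, 4, 5, 6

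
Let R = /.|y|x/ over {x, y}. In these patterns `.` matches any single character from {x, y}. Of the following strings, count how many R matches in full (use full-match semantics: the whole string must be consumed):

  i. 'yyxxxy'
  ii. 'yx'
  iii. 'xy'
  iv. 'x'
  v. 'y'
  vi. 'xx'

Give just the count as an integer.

2

i. 'yyxxxy' → no match
ii. 'yx' → no match
iii. 'xy' → no match
iv. 'x' → match
v. 'y' → match
vi. 'xx' → no match
Total matched: 2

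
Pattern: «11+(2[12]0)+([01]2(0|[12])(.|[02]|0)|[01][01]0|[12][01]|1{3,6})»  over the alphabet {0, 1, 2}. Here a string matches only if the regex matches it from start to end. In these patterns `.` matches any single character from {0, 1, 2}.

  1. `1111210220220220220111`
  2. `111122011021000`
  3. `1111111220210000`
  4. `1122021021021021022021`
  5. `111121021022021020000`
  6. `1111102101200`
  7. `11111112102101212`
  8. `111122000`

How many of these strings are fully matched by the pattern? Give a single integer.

4

1 → match
2 → no match
3 → match
4 → match
5 → no match
6 → no match
7 → match
8 → no match
Total matched: 4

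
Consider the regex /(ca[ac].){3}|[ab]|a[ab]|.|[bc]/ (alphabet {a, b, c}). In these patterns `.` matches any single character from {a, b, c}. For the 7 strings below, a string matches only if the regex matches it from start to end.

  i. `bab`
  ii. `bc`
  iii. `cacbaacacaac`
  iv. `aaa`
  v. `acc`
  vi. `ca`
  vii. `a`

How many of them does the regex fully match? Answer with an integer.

1

i → no match
ii → no match
iii → no match
iv → no match
v → no match
vi → no match
vii → match
Total matched: 1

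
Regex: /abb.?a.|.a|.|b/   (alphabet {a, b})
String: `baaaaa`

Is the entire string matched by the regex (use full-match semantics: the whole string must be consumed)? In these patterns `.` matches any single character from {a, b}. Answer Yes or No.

No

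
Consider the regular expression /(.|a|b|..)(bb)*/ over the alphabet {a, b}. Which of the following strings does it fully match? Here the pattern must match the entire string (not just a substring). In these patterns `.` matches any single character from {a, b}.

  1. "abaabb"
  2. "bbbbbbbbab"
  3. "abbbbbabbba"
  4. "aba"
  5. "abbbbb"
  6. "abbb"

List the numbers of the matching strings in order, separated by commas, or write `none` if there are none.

5, 6

1 → no match
2 → no match
3 → no match
4 → no match
5 → match
6 → match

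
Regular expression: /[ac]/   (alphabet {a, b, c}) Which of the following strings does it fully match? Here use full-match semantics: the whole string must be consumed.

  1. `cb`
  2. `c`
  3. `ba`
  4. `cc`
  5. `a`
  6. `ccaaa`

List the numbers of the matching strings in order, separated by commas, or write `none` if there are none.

2, 5

1. `cb` → no match
2. `c` → match
3. `ba` → no match
4. `cc` → no match
5. `a` → match
6. `ccaaa` → no match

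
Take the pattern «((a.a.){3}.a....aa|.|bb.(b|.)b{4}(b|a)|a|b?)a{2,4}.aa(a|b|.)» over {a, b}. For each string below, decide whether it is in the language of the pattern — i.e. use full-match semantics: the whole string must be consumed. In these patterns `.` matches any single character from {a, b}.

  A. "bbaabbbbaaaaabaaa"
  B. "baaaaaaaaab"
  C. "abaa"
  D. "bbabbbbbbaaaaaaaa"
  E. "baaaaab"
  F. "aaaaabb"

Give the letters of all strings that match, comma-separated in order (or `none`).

A, D, E

A → match
B → no match
C → no match
D → match
E → match
F → no match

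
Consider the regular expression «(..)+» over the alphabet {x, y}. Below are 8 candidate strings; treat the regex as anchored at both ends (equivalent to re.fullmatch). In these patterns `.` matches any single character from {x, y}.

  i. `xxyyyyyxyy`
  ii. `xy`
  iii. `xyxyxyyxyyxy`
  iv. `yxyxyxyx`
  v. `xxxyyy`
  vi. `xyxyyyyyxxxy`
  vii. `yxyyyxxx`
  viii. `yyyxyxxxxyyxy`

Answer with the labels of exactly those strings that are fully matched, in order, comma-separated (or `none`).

i, ii, iii, iv, v, vi, vii

i. `xxyyyyyxyy` → match
ii. `xy` → match
iii. `xyxyxyyxyyxy` → match
iv. `yxyxyxyx` → match
v. `xxxyyy` → match
vi. `xyxyyyyyxxxy` → match
vii. `yxyyyxxx` → match
viii → no match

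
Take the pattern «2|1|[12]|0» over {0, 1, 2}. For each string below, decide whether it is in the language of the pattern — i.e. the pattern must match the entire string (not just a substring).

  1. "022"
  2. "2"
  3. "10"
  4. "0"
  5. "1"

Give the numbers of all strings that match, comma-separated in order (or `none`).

2, 4, 5

1 → no match
2 → match
3 → no match
4 → match
5 → match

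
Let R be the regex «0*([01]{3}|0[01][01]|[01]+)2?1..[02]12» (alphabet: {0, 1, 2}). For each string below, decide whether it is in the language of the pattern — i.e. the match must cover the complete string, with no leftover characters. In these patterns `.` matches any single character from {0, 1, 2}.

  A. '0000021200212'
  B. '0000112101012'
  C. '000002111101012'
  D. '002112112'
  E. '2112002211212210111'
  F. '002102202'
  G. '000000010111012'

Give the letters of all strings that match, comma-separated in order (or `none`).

A → no match
B → match
C → no match
D → no match
E → no match — must end with '12'
F → no match — must end with '12'
G → match

B, G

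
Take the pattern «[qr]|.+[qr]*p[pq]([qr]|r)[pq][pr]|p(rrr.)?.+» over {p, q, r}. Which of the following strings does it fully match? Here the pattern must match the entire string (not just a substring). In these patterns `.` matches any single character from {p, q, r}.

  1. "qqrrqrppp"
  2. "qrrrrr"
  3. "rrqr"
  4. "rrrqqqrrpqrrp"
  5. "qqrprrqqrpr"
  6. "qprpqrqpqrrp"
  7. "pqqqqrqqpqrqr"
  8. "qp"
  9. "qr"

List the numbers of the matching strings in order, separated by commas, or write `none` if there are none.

7

1 → no match
2 → no match
3 → no match
4 → no match
5 → no match
6 → no match
7 → match
8 → no match
9 → no match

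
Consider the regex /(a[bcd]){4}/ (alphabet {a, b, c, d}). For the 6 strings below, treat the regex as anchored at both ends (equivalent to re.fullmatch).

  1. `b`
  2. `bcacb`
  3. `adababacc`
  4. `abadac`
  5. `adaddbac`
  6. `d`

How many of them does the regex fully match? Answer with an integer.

0

1 → no match — must start with `a`
2 → no match — must start with `a`
3 → no match
4 → no match
5 → no match
6 → no match — must start with `a`
Total matched: 0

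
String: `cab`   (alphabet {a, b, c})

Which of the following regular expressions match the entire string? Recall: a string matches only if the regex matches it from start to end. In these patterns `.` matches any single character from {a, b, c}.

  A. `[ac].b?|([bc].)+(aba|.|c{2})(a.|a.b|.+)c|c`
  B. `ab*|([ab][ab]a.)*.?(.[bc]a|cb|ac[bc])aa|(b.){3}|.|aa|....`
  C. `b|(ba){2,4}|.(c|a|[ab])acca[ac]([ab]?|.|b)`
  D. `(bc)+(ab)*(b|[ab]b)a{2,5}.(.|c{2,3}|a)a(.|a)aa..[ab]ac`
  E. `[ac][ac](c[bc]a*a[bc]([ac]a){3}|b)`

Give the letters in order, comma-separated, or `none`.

A, E

A → match
B → no match
C → no match
D → no match — must start with `bc`
E → match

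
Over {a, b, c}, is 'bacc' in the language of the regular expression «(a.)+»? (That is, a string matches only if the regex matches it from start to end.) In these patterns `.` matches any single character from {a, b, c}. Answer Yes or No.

Every match must start with 'a', but 'bacc' does not.

No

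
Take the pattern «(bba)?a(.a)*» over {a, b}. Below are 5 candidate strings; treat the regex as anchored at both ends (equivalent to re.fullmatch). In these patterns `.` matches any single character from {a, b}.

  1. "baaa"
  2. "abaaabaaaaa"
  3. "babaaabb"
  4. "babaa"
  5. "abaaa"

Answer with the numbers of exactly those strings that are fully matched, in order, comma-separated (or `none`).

1 → no match
2 → match
3 → no match
4 → no match
5 → match

2, 5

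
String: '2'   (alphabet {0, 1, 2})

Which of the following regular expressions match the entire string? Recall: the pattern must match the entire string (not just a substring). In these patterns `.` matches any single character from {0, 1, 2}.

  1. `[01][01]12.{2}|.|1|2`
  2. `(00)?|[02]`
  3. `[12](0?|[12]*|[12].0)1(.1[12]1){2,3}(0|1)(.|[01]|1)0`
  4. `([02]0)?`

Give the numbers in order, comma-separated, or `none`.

1 → match
2 → match
3 → no match — must end with '0'
4 → no match

1, 2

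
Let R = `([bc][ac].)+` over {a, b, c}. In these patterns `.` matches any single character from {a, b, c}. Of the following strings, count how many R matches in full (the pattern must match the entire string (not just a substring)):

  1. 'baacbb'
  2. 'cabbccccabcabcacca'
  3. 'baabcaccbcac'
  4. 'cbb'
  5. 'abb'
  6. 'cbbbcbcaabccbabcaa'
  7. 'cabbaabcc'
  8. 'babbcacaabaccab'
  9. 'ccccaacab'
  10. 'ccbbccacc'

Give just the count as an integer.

5

1. 'baacbb' → no match
2 → match
3. 'baabcaccbcac' → match
4. 'cbb' → no match
5. 'abb' → no match
6 → no match
7. 'cabbaabcc' → match
8 → match
9. 'ccccaacab' → match
10. 'ccbbccacc' → no match
Total matched: 5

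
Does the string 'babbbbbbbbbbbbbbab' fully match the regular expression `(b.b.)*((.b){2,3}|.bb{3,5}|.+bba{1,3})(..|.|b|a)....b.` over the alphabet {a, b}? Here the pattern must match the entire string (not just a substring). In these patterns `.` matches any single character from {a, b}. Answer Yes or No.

No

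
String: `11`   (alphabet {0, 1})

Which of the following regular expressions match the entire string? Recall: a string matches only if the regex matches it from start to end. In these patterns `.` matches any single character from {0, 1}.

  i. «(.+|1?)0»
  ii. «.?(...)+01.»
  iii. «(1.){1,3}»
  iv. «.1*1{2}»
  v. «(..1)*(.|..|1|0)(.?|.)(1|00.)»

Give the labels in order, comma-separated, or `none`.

iii, v

i → no match — must end with `0`
ii → no match
iii → match
iv → no match
v → match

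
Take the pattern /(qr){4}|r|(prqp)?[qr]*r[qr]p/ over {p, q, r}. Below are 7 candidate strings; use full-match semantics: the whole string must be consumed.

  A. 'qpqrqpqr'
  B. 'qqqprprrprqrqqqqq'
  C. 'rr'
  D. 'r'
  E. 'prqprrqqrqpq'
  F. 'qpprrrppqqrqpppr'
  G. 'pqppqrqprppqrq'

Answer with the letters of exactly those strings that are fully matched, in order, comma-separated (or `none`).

A. 'qpqrqpqr' → no match
B → no match
C. 'rr' → no match
D. 'r' → match
E. 'prqprrqqrqpq' → no match
F → no match
G → no match

D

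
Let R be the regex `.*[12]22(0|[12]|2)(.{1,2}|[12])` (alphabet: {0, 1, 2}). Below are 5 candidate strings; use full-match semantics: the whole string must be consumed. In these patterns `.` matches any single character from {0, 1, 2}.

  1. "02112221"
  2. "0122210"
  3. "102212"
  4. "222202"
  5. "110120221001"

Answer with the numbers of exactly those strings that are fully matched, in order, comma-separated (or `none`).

1 → match
2 → match
3 → no match
4 → match
5 → no match

1, 2, 4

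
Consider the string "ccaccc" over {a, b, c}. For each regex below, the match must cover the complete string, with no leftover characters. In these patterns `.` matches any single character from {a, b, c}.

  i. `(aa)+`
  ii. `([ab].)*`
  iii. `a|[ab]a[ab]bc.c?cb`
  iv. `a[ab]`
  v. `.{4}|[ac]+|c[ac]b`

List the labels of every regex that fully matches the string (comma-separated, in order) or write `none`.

i → no match — must start with "aa"
ii → no match
iii → no match
iv → no match — must start with "a"
v → match

v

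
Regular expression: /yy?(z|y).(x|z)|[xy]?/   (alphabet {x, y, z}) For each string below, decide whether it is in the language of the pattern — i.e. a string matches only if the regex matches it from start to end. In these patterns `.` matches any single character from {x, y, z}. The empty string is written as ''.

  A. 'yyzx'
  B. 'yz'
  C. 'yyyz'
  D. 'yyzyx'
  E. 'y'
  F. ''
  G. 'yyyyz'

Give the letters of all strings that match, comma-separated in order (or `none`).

A. 'yyzx' → match
B. 'yz' → no match
C. 'yyyz' → match
D. 'yyzyx' → match
E. 'y' → match
F. '' → match
G. 'yyyyz' → match

A, C, D, E, F, G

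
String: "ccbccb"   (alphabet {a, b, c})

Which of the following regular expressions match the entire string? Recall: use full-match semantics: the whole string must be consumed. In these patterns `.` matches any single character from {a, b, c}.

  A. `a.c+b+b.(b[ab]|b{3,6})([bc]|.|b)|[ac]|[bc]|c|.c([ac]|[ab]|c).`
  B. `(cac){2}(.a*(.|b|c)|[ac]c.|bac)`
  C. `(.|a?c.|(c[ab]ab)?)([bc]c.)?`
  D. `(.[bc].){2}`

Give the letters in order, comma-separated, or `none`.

A → no match
B → no match — must start with "cac"
C → no match
D → match

D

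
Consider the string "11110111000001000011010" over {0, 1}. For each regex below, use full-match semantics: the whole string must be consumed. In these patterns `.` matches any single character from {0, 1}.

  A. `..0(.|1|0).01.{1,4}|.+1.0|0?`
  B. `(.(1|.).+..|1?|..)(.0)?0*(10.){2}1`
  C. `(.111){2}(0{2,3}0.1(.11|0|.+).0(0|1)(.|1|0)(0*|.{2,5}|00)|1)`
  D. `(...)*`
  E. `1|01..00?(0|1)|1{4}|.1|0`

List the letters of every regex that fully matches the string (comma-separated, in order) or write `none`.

A → no match
B → no match — must end with "1"
C → match
D → no match
E → no match

C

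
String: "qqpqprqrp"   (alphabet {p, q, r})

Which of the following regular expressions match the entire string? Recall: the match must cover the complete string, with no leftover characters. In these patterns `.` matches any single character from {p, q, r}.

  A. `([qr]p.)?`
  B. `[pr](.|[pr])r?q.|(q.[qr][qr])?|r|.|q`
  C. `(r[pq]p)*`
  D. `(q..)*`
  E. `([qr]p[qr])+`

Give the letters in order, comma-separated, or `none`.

D

A → no match
B → no match
C → no match
D → match
E → no match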